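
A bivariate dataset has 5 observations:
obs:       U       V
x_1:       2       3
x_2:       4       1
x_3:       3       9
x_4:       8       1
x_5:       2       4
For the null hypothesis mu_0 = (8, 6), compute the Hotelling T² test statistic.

Step 1 — sample mean vector:
  mean(U) = (2 + 4 + 3 + 8 + 2) / 5 = 19/5 = 3.8
  mean(V) = (3 + 1 + 9 + 1 + 4) / 5 = 18/5 = 3.6
  x̄ = (3.8, 3.6),  deviation x̄ - mu_0 = (3.8, 3.6) - (8, 6) = (-4.2, -2.4).

Step 2 — sample covariance matrix, S[i,j] = (1/(n-1)) · Σ_k (x_{k,i} - mean_i) · (x_{k,j} - mean_j), divisor n-1 = 4:
  S[U,U] = ((-1.8)·(-1.8) + (0.2)·(0.2) + (-0.8)·(-0.8) + (4.2)·(4.2) + (-1.8)·(-1.8)) / 4 = 24.8/4 = 6.2
  S[U,V] = ((-1.8)·(-0.6) + (0.2)·(-2.6) + (-0.8)·(5.4) + (4.2)·(-2.6) + (-1.8)·(0.4)) / 4 = -15.4/4 = -3.85
  S[V,V] = ((-0.6)·(-0.6) + (-2.6)·(-2.6) + (5.4)·(5.4) + (-2.6)·(-2.6) + (0.4)·(0.4)) / 4 = 43.2/4 = 10.8
  S = [[6.2, -3.85],
 [-3.85, 10.8]].

Step 3 — invert S. det(S) = 6.2·10.8 - (-3.85)² = 52.1375.
  S^{-1} = (1/det) · [[d, -b], [-b, a]] = [[0.2071, 0.0738],
 [0.0738, 0.1189]].

Step 4 — quadratic form (x̄ - mu_0)^T · S^{-1} · (x̄ - mu_0):
  S^{-1} · (x̄ - mu_0) = (-1.0472, -0.5955),
  (x̄ - mu_0)^T · [...] = (-4.2)·(-1.0472) + (-2.4)·(-0.5955) = 5.8277.

Step 5 — scale by n: T² = 5 · 5.8277 = 29.1383.

T² ≈ 29.1383


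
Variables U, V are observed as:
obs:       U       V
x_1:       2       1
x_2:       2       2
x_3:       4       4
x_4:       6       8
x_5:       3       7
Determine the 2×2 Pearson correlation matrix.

Step 1 — column means:
  mean(U) = (2 + 2 + 4 + 6 + 3) / 5 = 17/5 = 3.4
  mean(V) = (1 + 2 + 4 + 8 + 7) / 5 = 22/5 = 4.4

Step 2 — sample variances and covariances s[i,j] = (1/(n-1)) · Σ_k (x_{k,i} - mean_i) · (x_{k,j} - mean_j), with n-1 = 4:
  s[U,U] = ((-1.4)·(-1.4) + (-1.4)·(-1.4) + (0.6)·(0.6) + (2.6)·(2.6) + (-0.4)·(-0.4)) / 4 = 11.2/4 = 2.8
  s[U,V] = ((-1.4)·(-3.4) + (-1.4)·(-2.4) + (0.6)·(-0.4) + (2.6)·(3.6) + (-0.4)·(2.6)) / 4 = 16.2/4 = 4.05
  s[V,V] = ((-3.4)·(-3.4) + (-2.4)·(-2.4) + (-0.4)·(-0.4) + (3.6)·(3.6) + (2.6)·(2.6)) / 4 = 37.2/4 = 9.3
  Sample standard deviations s_i = √(s[i,i]):
  s(U) = √(2.8) = 1.6733
  s(V) = √(9.3) = 3.0496

Step 3 — r_{ij} = s_{ij} / (s_i · s_j):
  r[U,U] = 1 (diagonal).
  r[U,V] = 4.05 / (1.6733 · 3.0496) = 4.05 / 5.1029 = 0.7937
  r[V,V] = 1 (diagonal).

R is symmetric with unit diagonal. Assembling:

R = [[1, 0.7937],
 [0.7937, 1]]


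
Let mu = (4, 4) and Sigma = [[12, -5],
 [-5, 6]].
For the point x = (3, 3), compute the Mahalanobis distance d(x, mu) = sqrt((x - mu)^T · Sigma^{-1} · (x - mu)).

Step 1 — centre the observation: (x - mu) = (-1, -1).

Step 2 — invert Sigma. det(Sigma) = 12·6 - (-5)² = 47.
  Sigma^{-1} = (1/det) · [[d, -b], [-b, a]] = [[0.1277, 0.1064],
 [0.1064, 0.2553]].

Step 3 — form the quadratic (x - mu)^T · Sigma^{-1} · (x - mu):
  Sigma^{-1} · (x - mu) = (-0.234, -0.3617).
  (x - mu)^T · [Sigma^{-1} · (x - mu)] = (-1)·(-0.234) + (-1)·(-0.3617) = 0.5957.

Step 4 — take square root: d = √(0.5957) ≈ 0.7718.

d(x, mu) = √(0.5957) ≈ 0.7718


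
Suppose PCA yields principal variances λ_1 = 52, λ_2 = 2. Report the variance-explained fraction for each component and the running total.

Step 1 — total variance = trace(Sigma) = Σ λ_i = 52 + 2 = 54.

Step 2 — fraction explained by component i = λ_i / Σ λ:
  PC1: 52/54 = 0.963
  PC2: 2/54 = 0.037

Step 3 — cumulative fraction after k components = (λ_1 + ... + λ_k) / Σ λ:
  k = 1: 52/54 = 0.963
  k = 2: (52 + 2)/54 = 54/54 = 1

Summary (fraction, with percent):

explained: PC1 0.963 (96.3%), PC2 0.037 (3.7%);  cumulative: 0.963, 1


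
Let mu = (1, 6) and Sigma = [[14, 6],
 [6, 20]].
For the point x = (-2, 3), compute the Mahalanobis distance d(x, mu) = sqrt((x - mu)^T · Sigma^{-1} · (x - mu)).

Step 1 — centre the observation: (x - mu) = (-3, -3).

Step 2 — invert Sigma. det(Sigma) = 14·20 - (6)² = 244.
  Sigma^{-1} = (1/det) · [[d, -b], [-b, a]] = [[0.082, -0.0246],
 [-0.0246, 0.0574]].

Step 3 — form the quadratic (x - mu)^T · Sigma^{-1} · (x - mu):
  Sigma^{-1} · (x - mu) = (-0.1721, -0.0984).
  (x - mu)^T · [Sigma^{-1} · (x - mu)] = (-3)·(-0.1721) + (-3)·(-0.0984) = 0.8115.

Step 4 — take square root: d = √(0.8115) ≈ 0.9008.

d(x, mu) = √(0.8115) ≈ 0.9008


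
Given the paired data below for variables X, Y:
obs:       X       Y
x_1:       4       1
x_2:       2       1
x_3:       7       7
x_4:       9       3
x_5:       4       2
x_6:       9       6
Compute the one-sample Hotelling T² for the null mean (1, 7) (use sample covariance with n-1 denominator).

Step 1 — sample mean vector:
  mean(X) = (4 + 2 + 7 + 9 + 4 + 9) / 6 = 35/6 = 5.8333
  mean(Y) = (1 + 1 + 7 + 3 + 2 + 6) / 6 = 20/6 = 3.3333
  x̄ = (5.8333, 3.3333),  deviation x̄ - mu_0 = (5.8333, 3.3333) - (1, 7) = (4.8333, -3.6667).

Step 2 — sample covariance matrix, S[i,j] = (1/(n-1)) · Σ_k (x_{k,i} - mean_i) · (x_{k,j} - mean_j), divisor n-1 = 5:
  S[X,X] = ((-1.8333)·(-1.8333) + (-3.8333)·(-3.8333) + (1.1667)·(1.1667) + (3.1667)·(3.1667) + (-1.8333)·(-1.8333) + (3.1667)·(3.1667)) / 5 = 42.8333/5 = 8.5667
  S[X,Y] = ((-1.8333)·(-2.3333) + (-3.8333)·(-2.3333) + (1.1667)·(3.6667) + (3.1667)·(-0.3333) + (-1.8333)·(-1.3333) + (3.1667)·(2.6667)) / 5 = 27.3333/5 = 5.4667
  S[Y,Y] = ((-2.3333)·(-2.3333) + (-2.3333)·(-2.3333) + (3.6667)·(3.6667) + (-0.3333)·(-0.3333) + (-1.3333)·(-1.3333) + (2.6667)·(2.6667)) / 5 = 33.3333/5 = 6.6667
  S = [[8.5667, 5.4667],
 [5.4667, 6.6667]].

Step 3 — invert S. det(S) = 8.5667·6.6667 - (5.4667)² = 27.2267.
  S^{-1} = (1/det) · [[d, -b], [-b, a]] = [[0.2449, -0.2008],
 [-0.2008, 0.3146]].

Step 4 — quadratic form (x̄ - mu_0)^T · S^{-1} · (x̄ - mu_0):
  S^{-1} · (x̄ - mu_0) = (1.9197, -2.1241),
  (x̄ - mu_0)^T · [...] = (4.8333)·(1.9197) + (-3.6667)·(-2.1241) = 17.067.

Step 5 — scale by n: T² = 6 · 17.067 = 102.4021.

T² ≈ 102.4021


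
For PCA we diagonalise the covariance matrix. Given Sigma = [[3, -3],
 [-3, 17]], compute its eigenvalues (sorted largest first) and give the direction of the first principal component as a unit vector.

Step 1 — characteristic polynomial of 2×2 Sigma:
  det(Sigma - λI) = λ² - trace · λ + det = 0.
  trace = 3 + 17 = 20, det = 3·17 - (-3)² = 42.
Step 2 — discriminant:
  Δ = trace² - 4·det = 400 - 168 = 232.
Step 3 — eigenvalues:
  λ = (trace ± √Δ)/2 = (20 ± 15.2315)/2,
  λ_1 = 17.6158,  λ_2 = 2.3842.

Step 4 — unit eigenvector for λ_1: solve (Sigma - λ_1 I)v = 0. First row:
  (3 - 17.6158)·v_x + (-3)·v_y = 0, i.e. (-14.6158)·v_x + (-3)·v_y = 0,
  so v ∝ (b, λ_1 - a) = (-3, 14.6158); multiply by -1 so the first entry is positive: u = (3, -14.6158).
  ||u|| = √((3)² + (-14.6158)²) = √(222.6208) ≈ 14.9205,
  v_1 = u/||u|| ≈ (0.2011, -0.9796) (||v_1|| = 1).

λ_1 = 17.6158,  λ_2 = 2.3842;  v_1 ≈ (0.2011, -0.9796)


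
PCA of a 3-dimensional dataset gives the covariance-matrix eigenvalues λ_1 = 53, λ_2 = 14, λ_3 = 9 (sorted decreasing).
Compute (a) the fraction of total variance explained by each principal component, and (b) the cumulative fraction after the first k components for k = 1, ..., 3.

Step 1 — total variance = trace(Sigma) = Σ λ_i = 53 + 14 + 9 = 76.

Step 2 — fraction explained by component i = λ_i / Σ λ:
  PC1: 53/76 = 0.6974
  PC2: 14/76 = 0.1842
  PC3: 9/76 = 0.1184

Step 3 — cumulative fraction after k components = (λ_1 + ... + λ_k) / Σ λ:
  k = 1: 53/76 = 0.6974
  k = 2: (53 + 14)/76 = 67/76 = 0.8816
  k = 3: (53 + 14 + 9)/76 = 76/76 = 1

Summary (fraction, with percent):

explained: PC1 0.6974 (69.74%), PC2 0.1842 (18.42%), PC3 0.1184 (11.84%);  cumulative: 0.6974, 0.8816, 1


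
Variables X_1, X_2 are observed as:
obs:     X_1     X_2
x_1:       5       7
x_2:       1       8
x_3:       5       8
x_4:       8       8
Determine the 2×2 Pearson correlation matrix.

Step 1 — column means:
  mean(X_1) = (5 + 1 + 5 + 8) / 4 = 19/4 = 4.75
  mean(X_2) = (7 + 8 + 8 + 8) / 4 = 31/4 = 7.75

Step 2 — sample variances and covariances s[i,j] = (1/(n-1)) · Σ_k (x_{k,i} - mean_i) · (x_{k,j} - mean_j), with n-1 = 3:
  s[X_1,X_1] = ((0.25)·(0.25) + (-3.75)·(-3.75) + (0.25)·(0.25) + (3.25)·(3.25)) / 3 = 24.75/3 = 8.25
  s[X_1,X_2] = ((0.25)·(-0.75) + (-3.75)·(0.25) + (0.25)·(0.25) + (3.25)·(0.25)) / 3 = -0.25/3 = -0.0833
  s[X_2,X_2] = ((-0.75)·(-0.75) + (0.25)·(0.25) + (0.25)·(0.25) + (0.25)·(0.25)) / 3 = 0.75/3 = 0.25
  Sample standard deviations s_i = √(s[i,i]):
  s(X_1) = √(8.25) = 2.8723
  s(X_2) = √(0.25) = 0.5

Step 3 — r_{ij} = s_{ij} / (s_i · s_j):
  r[X_1,X_1] = 1 (diagonal).
  r[X_1,X_2] = -0.0833 / (2.8723 · 0.5) = -0.0833 / 1.4361 = -0.058
  r[X_2,X_2] = 1 (diagonal).

R is symmetric with unit diagonal. Assembling:

R = [[1, -0.058],
 [-0.058, 1]]


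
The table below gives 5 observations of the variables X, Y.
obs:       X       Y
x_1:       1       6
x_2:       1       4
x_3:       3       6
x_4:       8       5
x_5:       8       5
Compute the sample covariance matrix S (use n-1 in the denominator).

Step 1 — column means:
  mean(X) = (1 + 1 + 3 + 8 + 8) / 5 = 21/5 = 4.2
  mean(Y) = (6 + 4 + 6 + 5 + 5) / 5 = 26/5 = 5.2

Step 2 — sample covariance S[i,j] = (1/(n-1)) · Σ_k (x_{k,i} - mean_i) · (x_{k,j} - mean_j), with n-1 = 4.
  S[X,X] = ((-3.2)·(-3.2) + (-3.2)·(-3.2) + (-1.2)·(-1.2) + (3.8)·(3.8) + (3.8)·(3.8)) / 4 = 50.8/4 = 12.7
  S[X,Y] = ((-3.2)·(0.8) + (-3.2)·(-1.2) + (-1.2)·(0.8) + (3.8)·(-0.2) + (3.8)·(-0.2)) / 4 = -1.2/4 = -0.3
  S[Y,Y] = ((0.8)·(0.8) + (-1.2)·(-1.2) + (0.8)·(0.8) + (-0.2)·(-0.2) + (-0.2)·(-0.2)) / 4 = 2.8/4 = 0.7

S is symmetric (S[j,i] = S[i,j]). Assembling:

S = [[12.7, -0.3],
 [-0.3, 0.7]]


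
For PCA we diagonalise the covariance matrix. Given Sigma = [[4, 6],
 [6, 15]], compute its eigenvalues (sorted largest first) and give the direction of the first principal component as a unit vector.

Step 1 — characteristic polynomial of 2×2 Sigma:
  det(Sigma - λI) = λ² - trace · λ + det = 0.
  trace = 4 + 15 = 19, det = 4·15 - (6)² = 24.
Step 2 — discriminant:
  Δ = trace² - 4·det = 361 - 96 = 265.
Step 3 — eigenvalues:
  λ = (trace ± √Δ)/2 = (19 ± 16.2788)/2,
  λ_1 = 17.6394,  λ_2 = 1.3606.

Step 4 — unit eigenvector for λ_1: solve (Sigma - λ_1 I)v = 0. First row:
  (4 - 17.6394)·v_x + (6)·v_y = 0, i.e. (-13.6394)·v_x + (6)·v_y = 0,
  so v ∝ (b, λ_1 - a) = (6, 13.6394) = u.
  ||u|| = √((6)² + (13.6394)²) = √(222.0335) ≈ 14.9008,
  v_1 = u/||u|| ≈ (0.4027, 0.9153) (||v_1|| = 1).

λ_1 = 17.6394,  λ_2 = 1.3606;  v_1 ≈ (0.4027, 0.9153)


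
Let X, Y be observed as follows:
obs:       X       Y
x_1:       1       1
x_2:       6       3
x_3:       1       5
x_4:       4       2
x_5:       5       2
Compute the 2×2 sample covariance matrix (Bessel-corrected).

Step 1 — column means:
  mean(X) = (1 + 6 + 1 + 4 + 5) / 5 = 17/5 = 3.4
  mean(Y) = (1 + 3 + 5 + 2 + 2) / 5 = 13/5 = 2.6

Step 2 — sample covariance S[i,j] = (1/(n-1)) · Σ_k (x_{k,i} - mean_i) · (x_{k,j} - mean_j), with n-1 = 4.
  S[X,X] = ((-2.4)·(-2.4) + (2.6)·(2.6) + (-2.4)·(-2.4) + (0.6)·(0.6) + (1.6)·(1.6)) / 4 = 21.2/4 = 5.3
  S[X,Y] = ((-2.4)·(-1.6) + (2.6)·(0.4) + (-2.4)·(2.4) + (0.6)·(-0.6) + (1.6)·(-0.6)) / 4 = -2.2/4 = -0.55
  S[Y,Y] = ((-1.6)·(-1.6) + (0.4)·(0.4) + (2.4)·(2.4) + (-0.6)·(-0.6) + (-0.6)·(-0.6)) / 4 = 9.2/4 = 2.3

S is symmetric (S[j,i] = S[i,j]). Assembling:

S = [[5.3, -0.55],
 [-0.55, 2.3]]


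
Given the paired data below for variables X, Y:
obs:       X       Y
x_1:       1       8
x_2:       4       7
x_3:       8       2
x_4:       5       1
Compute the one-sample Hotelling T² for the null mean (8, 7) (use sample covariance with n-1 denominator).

Step 1 — sample mean vector:
  mean(X) = (1 + 4 + 8 + 5) / 4 = 18/4 = 4.5
  mean(Y) = (8 + 7 + 2 + 1) / 4 = 18/4 = 4.5
  x̄ = (4.5, 4.5),  deviation x̄ - mu_0 = (4.5, 4.5) - (8, 7) = (-3.5, -2.5).

Step 2 — sample covariance matrix, S[i,j] = (1/(n-1)) · Σ_k (x_{k,i} - mean_i) · (x_{k,j} - mean_j), divisor n-1 = 3:
  S[X,X] = ((-3.5)·(-3.5) + (-0.5)·(-0.5) + (3.5)·(3.5) + (0.5)·(0.5)) / 3 = 25/3 = 8.3333
  S[X,Y] = ((-3.5)·(3.5) + (-0.5)·(2.5) + (3.5)·(-2.5) + (0.5)·(-3.5)) / 3 = -24/3 = -8
  S[Y,Y] = ((3.5)·(3.5) + (2.5)·(2.5) + (-2.5)·(-2.5) + (-3.5)·(-3.5)) / 3 = 37/3 = 12.3333
  S = [[8.3333, -8],
 [-8, 12.3333]].

Step 3 — invert S. det(S) = 8.3333·12.3333 - (-8)² = 38.7778.
  S^{-1} = (1/det) · [[d, -b], [-b, a]] = [[0.3181, 0.2063],
 [0.2063, 0.2149]].

Step 4 — quadratic form (x̄ - mu_0)^T · S^{-1} · (x̄ - mu_0):
  S^{-1} · (x̄ - mu_0) = (-1.6289, -1.2593),
  (x̄ - mu_0)^T · [...] = (-3.5)·(-1.6289) + (-2.5)·(-1.2593) = 8.8496.

Step 5 — scale by n: T² = 4 · 8.8496 = 35.3983.

T² ≈ 35.3983


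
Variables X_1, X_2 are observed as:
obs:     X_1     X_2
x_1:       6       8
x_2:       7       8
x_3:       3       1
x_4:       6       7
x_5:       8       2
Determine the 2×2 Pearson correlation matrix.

Step 1 — column means:
  mean(X_1) = (6 + 7 + 3 + 6 + 8) / 5 = 30/5 = 6
  mean(X_2) = (8 + 8 + 1 + 7 + 2) / 5 = 26/5 = 5.2

Step 2 — sample variances and covariances s[i,j] = (1/(n-1)) · Σ_k (x_{k,i} - mean_i) · (x_{k,j} - mean_j), with n-1 = 4:
  s[X_1,X_1] = ((0)·(0) + (1)·(1) + (-3)·(-3) + (0)·(0) + (2)·(2)) / 4 = 14/4 = 3.5
  s[X_1,X_2] = ((0)·(2.8) + (1)·(2.8) + (-3)·(-4.2) + (0)·(1.8) + (2)·(-3.2)) / 4 = 9/4 = 2.25
  s[X_2,X_2] = ((2.8)·(2.8) + (2.8)·(2.8) + (-4.2)·(-4.2) + (1.8)·(1.8) + (-3.2)·(-3.2)) / 4 = 46.8/4 = 11.7
  Sample standard deviations s_i = √(s[i,i]):
  s(X_1) = √(3.5) = 1.8708
  s(X_2) = √(11.7) = 3.4205

Step 3 — r_{ij} = s_{ij} / (s_i · s_j):
  r[X_1,X_1] = 1 (diagonal).
  r[X_1,X_2] = 2.25 / (1.8708 · 3.4205) = 2.25 / 6.3992 = 0.3516
  r[X_2,X_2] = 1 (diagonal).

R is symmetric with unit diagonal. Assembling:

R = [[1, 0.3516],
 [0.3516, 1]]


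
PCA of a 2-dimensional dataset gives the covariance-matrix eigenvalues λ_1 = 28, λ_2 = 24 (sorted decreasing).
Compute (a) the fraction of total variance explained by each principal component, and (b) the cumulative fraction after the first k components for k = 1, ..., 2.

Step 1 — total variance = trace(Sigma) = Σ λ_i = 28 + 24 = 52.

Step 2 — fraction explained by component i = λ_i / Σ λ:
  PC1: 28/52 = 0.5385
  PC2: 24/52 = 0.4615

Step 3 — cumulative fraction after k components = (λ_1 + ... + λ_k) / Σ λ:
  k = 1: 28/52 = 0.5385
  k = 2: (28 + 24)/52 = 52/52 = 1

Summary (fraction, with percent):

explained: PC1 0.5385 (53.85%), PC2 0.4615 (46.15%);  cumulative: 0.5385, 1


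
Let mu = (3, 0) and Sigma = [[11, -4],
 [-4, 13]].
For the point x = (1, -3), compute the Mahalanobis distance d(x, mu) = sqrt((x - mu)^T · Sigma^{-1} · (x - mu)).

Step 1 — centre the observation: (x - mu) = (-2, -3).

Step 2 — invert Sigma. det(Sigma) = 11·13 - (-4)² = 127.
  Sigma^{-1} = (1/det) · [[d, -b], [-b, a]] = [[0.1024, 0.0315],
 [0.0315, 0.0866]].

Step 3 — form the quadratic (x - mu)^T · Sigma^{-1} · (x - mu):
  Sigma^{-1} · (x - mu) = (-0.2992, -0.3228).
  (x - mu)^T · [Sigma^{-1} · (x - mu)] = (-2)·(-0.2992) + (-3)·(-0.3228) = 1.5669.

Step 4 — take square root: d = √(1.5669) ≈ 1.2518.

d(x, mu) = √(1.5669) ≈ 1.2518


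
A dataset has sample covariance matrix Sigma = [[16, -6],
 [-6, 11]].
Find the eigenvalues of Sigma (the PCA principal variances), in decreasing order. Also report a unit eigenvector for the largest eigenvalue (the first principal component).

Step 1 — characteristic polynomial of 2×2 Sigma:
  det(Sigma - λI) = λ² - trace · λ + det = 0.
  trace = 16 + 11 = 27, det = 16·11 - (-6)² = 140.
Step 2 — discriminant:
  Δ = trace² - 4·det = 729 - 560 = 169.
Step 3 — eigenvalues:
  λ = (trace ± √Δ)/2 = (27 ± 13)/2,
  λ_1 = 20,  λ_2 = 7.

Step 4 — unit eigenvector for λ_1: solve (Sigma - λ_1 I)v = 0. First row:
  (16 - 20)·v_x + (-6)·v_y = 0, i.e. (-4)·v_x + (-6)·v_y = 0,
  so v ∝ (b, λ_1 - a) = (-6, 4); multiply by -1 so the first entry is positive: u = (6, -4).
  ||u|| = √((6)² + (-4)²) = √(52) ≈ 7.2111,
  v_1 = u/||u|| ≈ (0.8321, -0.5547) (||v_1|| = 1).

λ_1 = 20,  λ_2 = 7;  v_1 ≈ (0.8321, -0.5547)


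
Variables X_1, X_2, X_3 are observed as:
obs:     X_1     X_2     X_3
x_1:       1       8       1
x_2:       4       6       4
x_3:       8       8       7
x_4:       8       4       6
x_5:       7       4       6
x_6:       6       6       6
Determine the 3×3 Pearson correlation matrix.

Step 1 — column means:
  mean(X_1) = (1 + 4 + 8 + 8 + 7 + 6) / 6 = 34/6 = 5.6667
  mean(X_2) = (8 + 6 + 8 + 4 + 4 + 6) / 6 = 36/6 = 6
  mean(X_3) = (1 + 4 + 7 + 6 + 6 + 6) / 6 = 30/6 = 5

Step 2 — sample variances and covariances s[i,j] = (1/(n-1)) · Σ_k (x_{k,i} - mean_i) · (x_{k,j} - mean_j), with n-1 = 5:
  s[X_1,X_1] = ((-4.6667)·(-4.6667) + (-1.6667)·(-1.6667) + (2.3333)·(2.3333) + (2.3333)·(2.3333) + (1.3333)·(1.3333) + (0.3333)·(0.3333)) / 5 = 37.3333/5 = 7.4667
  s[X_1,X_2] = ((-4.6667)·(2) + (-1.6667)·(0) + (2.3333)·(2) + (2.3333)·(-2) + (1.3333)·(-2) + (0.3333)·(0)) / 5 = -12/5 = -2.4
  s[X_1,X_3] = ((-4.6667)·(-4) + (-1.6667)·(-1) + (2.3333)·(2) + (2.3333)·(1) + (1.3333)·(1) + (0.3333)·(1)) / 5 = 29/5 = 5.8
  s[X_2,X_2] = ((2)·(2) + (0)·(0) + (2)·(2) + (-2)·(-2) + (-2)·(-2) + (0)·(0)) / 5 = 16/5 = 3.2
  s[X_2,X_3] = ((2)·(-4) + (0)·(-1) + (2)·(2) + (-2)·(1) + (-2)·(1) + (0)·(1)) / 5 = -8/5 = -1.6
  s[X_3,X_3] = ((-4)·(-4) + (-1)·(-1) + (2)·(2) + (1)·(1) + (1)·(1) + (1)·(1)) / 5 = 24/5 = 4.8
  Sample standard deviations s_i = √(s[i,i]):
  s(X_1) = √(7.4667) = 2.7325
  s(X_2) = √(3.2) = 1.7889
  s(X_3) = √(4.8) = 2.1909

Step 3 — r_{ij} = s_{ij} / (s_i · s_j):
  r[X_1,X_1] = 1 (diagonal).
  r[X_1,X_2] = -2.4 / (2.7325 · 1.7889) = -2.4 / 4.8881 = -0.491
  r[X_1,X_3] = 5.8 / (2.7325 · 2.1909) = 5.8 / 5.9867 = 0.9688
  r[X_2,X_2] = 1 (diagonal).
  r[X_2,X_3] = -1.6 / (1.7889 · 2.1909) = -1.6 / 3.9192 = -0.4082
  r[X_3,X_3] = 1 (diagonal).

R is symmetric with unit diagonal. Assembling:

R = [[1, -0.491, 0.9688],
 [-0.491, 1, -0.4082],
 [0.9688, -0.4082, 1]]


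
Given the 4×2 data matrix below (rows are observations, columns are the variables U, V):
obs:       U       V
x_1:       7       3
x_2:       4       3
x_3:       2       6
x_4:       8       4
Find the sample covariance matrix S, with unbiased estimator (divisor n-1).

Step 1 — column means:
  mean(U) = (7 + 4 + 2 + 8) / 4 = 21/4 = 5.25
  mean(V) = (3 + 3 + 6 + 4) / 4 = 16/4 = 4

Step 2 — sample covariance S[i,j] = (1/(n-1)) · Σ_k (x_{k,i} - mean_i) · (x_{k,j} - mean_j), with n-1 = 3.
  S[U,U] = ((1.75)·(1.75) + (-1.25)·(-1.25) + (-3.25)·(-3.25) + (2.75)·(2.75)) / 3 = 22.75/3 = 7.5833
  S[U,V] = ((1.75)·(-1) + (-1.25)·(-1) + (-3.25)·(2) + (2.75)·(0)) / 3 = -7/3 = -2.3333
  S[V,V] = ((-1)·(-1) + (-1)·(-1) + (2)·(2) + (0)·(0)) / 3 = 6/3 = 2

S is symmetric (S[j,i] = S[i,j]). Assembling:

S = [[7.5833, -2.3333],
 [-2.3333, 2]]


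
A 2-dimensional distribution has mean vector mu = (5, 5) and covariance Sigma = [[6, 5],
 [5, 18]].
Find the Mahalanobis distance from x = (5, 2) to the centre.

Step 1 — centre the observation: (x - mu) = (0, -3).

Step 2 — invert Sigma. det(Sigma) = 6·18 - (5)² = 83.
  Sigma^{-1} = (1/det) · [[d, -b], [-b, a]] = [[0.2169, -0.0602],
 [-0.0602, 0.0723]].

Step 3 — form the quadratic (x - mu)^T · Sigma^{-1} · (x - mu):
  Sigma^{-1} · (x - mu) = (0.1807, -0.2169).
  (x - mu)^T · [Sigma^{-1} · (x - mu)] = (0)·(0.1807) + (-3)·(-0.2169) = 0.6506.

Step 4 — take square root: d = √(0.6506) ≈ 0.8066.

d(x, mu) = √(0.6506) ≈ 0.8066


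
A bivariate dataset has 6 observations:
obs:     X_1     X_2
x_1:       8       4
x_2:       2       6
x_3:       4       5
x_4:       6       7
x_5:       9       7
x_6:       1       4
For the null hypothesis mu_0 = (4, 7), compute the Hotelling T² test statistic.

Step 1 — sample mean vector:
  mean(X_1) = (8 + 2 + 4 + 6 + 9 + 1) / 6 = 30/6 = 5
  mean(X_2) = (4 + 6 + 5 + 7 + 7 + 4) / 6 = 33/6 = 5.5
  x̄ = (5, 5.5),  deviation x̄ - mu_0 = (5, 5.5) - (4, 7) = (1, -1.5).

Step 2 — sample covariance matrix, S[i,j] = (1/(n-1)) · Σ_k (x_{k,i} - mean_i) · (x_{k,j} - mean_j), divisor n-1 = 5:
  S[X_1,X_1] = ((3)·(3) + (-3)·(-3) + (-1)·(-1) + (1)·(1) + (4)·(4) + (-4)·(-4)) / 5 = 52/5 = 10.4
  S[X_1,X_2] = ((3)·(-1.5) + (-3)·(0.5) + (-1)·(-0.5) + (1)·(1.5) + (4)·(1.5) + (-4)·(-1.5)) / 5 = 8/5 = 1.6
  S[X_2,X_2] = ((-1.5)·(-1.5) + (0.5)·(0.5) + (-0.5)·(-0.5) + (1.5)·(1.5) + (1.5)·(1.5) + (-1.5)·(-1.5)) / 5 = 9.5/5 = 1.9
  S = [[10.4, 1.6],
 [1.6, 1.9]].

Step 3 — invert S. det(S) = 10.4·1.9 - (1.6)² = 17.2.
  S^{-1} = (1/det) · [[d, -b], [-b, a]] = [[0.1105, -0.093],
 [-0.093, 0.6047]].

Step 4 — quadratic form (x̄ - mu_0)^T · S^{-1} · (x̄ - mu_0):
  S^{-1} · (x̄ - mu_0) = (0.25, -1),
  (x̄ - mu_0)^T · [...] = (1)·(0.25) + (-1.5)·(-1) = 1.75.

Step 5 — scale by n: T² = 6 · 1.75 = 10.5.

T² ≈ 10.5


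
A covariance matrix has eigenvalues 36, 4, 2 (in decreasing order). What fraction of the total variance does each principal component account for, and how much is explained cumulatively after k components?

Step 1 — total variance = trace(Sigma) = Σ λ_i = 36 + 4 + 2 = 42.

Step 2 — fraction explained by component i = λ_i / Σ λ:
  PC1: 36/42 = 0.8571
  PC2: 4/42 = 0.0952
  PC3: 2/42 = 0.0476

Step 3 — cumulative fraction after k components = (λ_1 + ... + λ_k) / Σ λ:
  k = 1: 36/42 = 0.8571
  k = 2: (36 + 4)/42 = 40/42 = 0.9524
  k = 3: (36 + 4 + 2)/42 = 42/42 = 1

Summary (fraction, with percent):

explained: PC1 0.8571 (85.71%), PC2 0.0952 (9.52%), PC3 0.0476 (4.76%);  cumulative: 0.8571, 0.9524, 1


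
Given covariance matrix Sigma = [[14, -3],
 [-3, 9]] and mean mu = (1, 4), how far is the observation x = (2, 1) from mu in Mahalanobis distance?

Step 1 — centre the observation: (x - mu) = (1, -3).

Step 2 — invert Sigma. det(Sigma) = 14·9 - (-3)² = 117.
  Sigma^{-1} = (1/det) · [[d, -b], [-b, a]] = [[0.0769, 0.0256],
 [0.0256, 0.1197]].

Step 3 — form the quadratic (x - mu)^T · Sigma^{-1} · (x - mu):
  Sigma^{-1} · (x - mu) = (0, -0.3333).
  (x - mu)^T · [Sigma^{-1} · (x - mu)] = (1)·(0) + (-3)·(-0.3333) = 1.

Step 4 — take square root: d = √(1) ≈ 1.

d(x, mu) = √(1) ≈ 1


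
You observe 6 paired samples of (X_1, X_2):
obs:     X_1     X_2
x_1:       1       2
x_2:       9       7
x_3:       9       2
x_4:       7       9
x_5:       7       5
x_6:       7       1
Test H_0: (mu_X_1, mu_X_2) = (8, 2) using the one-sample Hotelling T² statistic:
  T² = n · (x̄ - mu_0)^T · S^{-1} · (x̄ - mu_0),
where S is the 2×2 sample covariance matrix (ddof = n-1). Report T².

Step 1 — sample mean vector:
  mean(X_1) = (1 + 9 + 9 + 7 + 7 + 7) / 6 = 40/6 = 6.6667
  mean(X_2) = (2 + 7 + 2 + 9 + 5 + 1) / 6 = 26/6 = 4.3333
  x̄ = (6.6667, 4.3333),  deviation x̄ - mu_0 = (6.6667, 4.3333) - (8, 2) = (-1.3333, 2.3333).

Step 2 — sample covariance matrix, S[i,j] = (1/(n-1)) · Σ_k (x_{k,i} - mean_i) · (x_{k,j} - mean_j), divisor n-1 = 5:
  S[X_1,X_1] = ((-5.6667)·(-5.6667) + (2.3333)·(2.3333) + (2.3333)·(2.3333) + (0.3333)·(0.3333) + (0.3333)·(0.3333) + (0.3333)·(0.3333)) / 5 = 43.3333/5 = 8.6667
  S[X_1,X_2] = ((-5.6667)·(-2.3333) + (2.3333)·(2.6667) + (2.3333)·(-2.3333) + (0.3333)·(4.6667) + (0.3333)·(0.6667) + (0.3333)·(-3.3333)) / 5 = 14.6667/5 = 2.9333
  S[X_2,X_2] = ((-2.3333)·(-2.3333) + (2.6667)·(2.6667) + (-2.3333)·(-2.3333) + (4.6667)·(4.6667) + (0.6667)·(0.6667) + (-3.3333)·(-3.3333)) / 5 = 51.3333/5 = 10.2667
  S = [[8.6667, 2.9333],
 [2.9333, 10.2667]].

Step 3 — invert S. det(S) = 8.6667·10.2667 - (2.9333)² = 80.3733.
  S^{-1} = (1/det) · [[d, -b], [-b, a]] = [[0.1277, -0.0365],
 [-0.0365, 0.1078]].

Step 4 — quadratic form (x̄ - mu_0)^T · S^{-1} · (x̄ - mu_0):
  S^{-1} · (x̄ - mu_0) = (-0.2555, 0.3003),
  (x̄ - mu_0)^T · [...] = (-1.3333)·(-0.2555) + (2.3333)·(0.3003) = 1.0413.

Step 5 — scale by n: T² = 6 · 1.0413 = 6.2475.

T² ≈ 6.2475


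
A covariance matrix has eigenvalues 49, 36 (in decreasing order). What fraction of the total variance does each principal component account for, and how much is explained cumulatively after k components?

Step 1 — total variance = trace(Sigma) = Σ λ_i = 49 + 36 = 85.

Step 2 — fraction explained by component i = λ_i / Σ λ:
  PC1: 49/85 = 0.5765
  PC2: 36/85 = 0.4235

Step 3 — cumulative fraction after k components = (λ_1 + ... + λ_k) / Σ λ:
  k = 1: 49/85 = 0.5765
  k = 2: (49 + 36)/85 = 85/85 = 1

Summary (fraction, with percent):

explained: PC1 0.5765 (57.65%), PC2 0.4235 (42.35%);  cumulative: 0.5765, 1


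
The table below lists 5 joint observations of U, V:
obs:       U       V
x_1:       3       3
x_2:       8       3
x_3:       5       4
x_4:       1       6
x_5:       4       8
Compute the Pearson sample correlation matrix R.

Step 1 — column means:
  mean(U) = (3 + 8 + 5 + 1 + 4) / 5 = 21/5 = 4.2
  mean(V) = (3 + 3 + 4 + 6 + 8) / 5 = 24/5 = 4.8

Step 2 — sample variances and covariances s[i,j] = (1/(n-1)) · Σ_k (x_{k,i} - mean_i) · (x_{k,j} - mean_j), with n-1 = 4:
  s[U,U] = ((-1.2)·(-1.2) + (3.8)·(3.8) + (0.8)·(0.8) + (-3.2)·(-3.2) + (-0.2)·(-0.2)) / 4 = 26.8/4 = 6.7
  s[U,V] = ((-1.2)·(-1.8) + (3.8)·(-1.8) + (0.8)·(-0.8) + (-3.2)·(1.2) + (-0.2)·(3.2)) / 4 = -9.8/4 = -2.45
  s[V,V] = ((-1.8)·(-1.8) + (-1.8)·(-1.8) + (-0.8)·(-0.8) + (1.2)·(1.2) + (3.2)·(3.2)) / 4 = 18.8/4 = 4.7
  Sample standard deviations s_i = √(s[i,i]):
  s(U) = √(6.7) = 2.5884
  s(V) = √(4.7) = 2.1679

Step 3 — r_{ij} = s_{ij} / (s_i · s_j):
  r[U,U] = 1 (diagonal).
  r[U,V] = -2.45 / (2.5884 · 2.1679) = -2.45 / 5.6116 = -0.4366
  r[V,V] = 1 (diagonal).

R is symmetric with unit diagonal. Assembling:

R = [[1, -0.4366],
 [-0.4366, 1]]


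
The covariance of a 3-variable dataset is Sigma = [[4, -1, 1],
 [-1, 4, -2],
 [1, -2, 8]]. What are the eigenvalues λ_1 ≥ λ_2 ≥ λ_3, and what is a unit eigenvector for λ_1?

Step 1 — characteristic polynomial p(λ) = det(λI - Sigma) = λ³ - tr·λ² + c_1·λ - det, where tr = trace, c_1 = sum of the principal 2×2 minors, det = det(Sigma):
  tr = 4 + 4 + 8 = 16,
  c_1 = (4·4 - (-1)²) + (4·8 - (1)²) + (4·8 - (-2)²) = 15 + 31 + 28 = 74,
  det = 4·(4·8 - (-2)²) - (-1)·((-1)·8 - (-2)·(1)) + (1)·((-1)·(-2) - 4·(1)) = 4·(28) - (-1)·(-6) + (1)·(-2) = 104.
  So p(λ) = λ³ - 16λ² + 74λ - 104.
Step 2 — look for an integer root (rational root theorem: any rational root is an integer divisor of 104). Testing λ = 4:
  p(4) = 64 - 256 + 296 - 104 = 0  ✓
  Dividing out (λ - 4): p(λ) = (λ - 4)(λ² - 12λ + 26).
Step 3 — remaining eigenvalues from the quadratic λ² - 12λ + 26 = 0:
  Δ = 12² - 4·26 = 144 - 104 = 40,  λ = (12 ± √40)/2 = (12 ± 6.3246)/2 ≈ 9.1623 or 2.8377.
  Sorted: λ_1 = 9.1623,  λ_2 = 4,  λ_3 = 2.8377  (check: sum = 16 = tr ✓).

Step 4 — unit eigenvector for λ_1 ≈ 9.1623: v spans the null space of (Sigma - λ_1 I), whose rows are
  r_1 = (-5.1623, -1, 1),  r_2 = (-1, -5.1623, -2),  r_3 = (1, -2, -1.1623).
  v is orthogonal to every row, so take v ∝ r_1 × r_2 = ((-1)·(-2) - (1)·(-5.1623), (1)·(-1) - (-5.1623)·(-2), (-5.1623)·(-5.1623) - (-1)·(-1)) ≈ (7.1623, -11.3246, 25.6491).
  Let u = (7.1623, -11.3246, 25.6491).
  ||u|| = √((7.1623)² + (-11.3246)² + (25.6491)²) = √(837.4207) ≈ 28.9382,  v_1 = u/||u|| ≈ (0.2475, -0.3913, 0.8863) (||v_1|| = 1).

λ_1 = 9.1623,  λ_2 = 4,  λ_3 = 2.8377;  v_1 ≈ (0.2475, -0.3913, 0.8863)


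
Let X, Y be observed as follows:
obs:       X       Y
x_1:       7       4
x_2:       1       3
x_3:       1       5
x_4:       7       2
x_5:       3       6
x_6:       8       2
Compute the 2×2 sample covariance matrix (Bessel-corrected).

Step 1 — column means:
  mean(X) = (7 + 1 + 1 + 7 + 3 + 8) / 6 = 27/6 = 4.5
  mean(Y) = (4 + 3 + 5 + 2 + 6 + 2) / 6 = 22/6 = 3.6667

Step 2 — sample covariance S[i,j] = (1/(n-1)) · Σ_k (x_{k,i} - mean_i) · (x_{k,j} - mean_j), with n-1 = 5.
  S[X,X] = ((2.5)·(2.5) + (-3.5)·(-3.5) + (-3.5)·(-3.5) + (2.5)·(2.5) + (-1.5)·(-1.5) + (3.5)·(3.5)) / 5 = 51.5/5 = 10.3
  S[X,Y] = ((2.5)·(0.3333) + (-3.5)·(-0.6667) + (-3.5)·(1.3333) + (2.5)·(-1.6667) + (-1.5)·(2.3333) + (3.5)·(-1.6667)) / 5 = -15/5 = -3
  S[Y,Y] = ((0.3333)·(0.3333) + (-0.6667)·(-0.6667) + (1.3333)·(1.3333) + (-1.6667)·(-1.6667) + (2.3333)·(2.3333) + (-1.6667)·(-1.6667)) / 5 = 13.3333/5 = 2.6667

S is symmetric (S[j,i] = S[i,j]). Assembling:

S = [[10.3, -3],
 [-3, 2.6667]]


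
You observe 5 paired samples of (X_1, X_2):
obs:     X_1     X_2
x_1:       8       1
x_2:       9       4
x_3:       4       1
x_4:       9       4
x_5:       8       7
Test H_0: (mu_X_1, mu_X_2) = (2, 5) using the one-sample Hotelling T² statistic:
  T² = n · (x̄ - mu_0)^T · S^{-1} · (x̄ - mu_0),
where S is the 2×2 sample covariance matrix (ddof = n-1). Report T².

Step 1 — sample mean vector:
  mean(X_1) = (8 + 9 + 4 + 9 + 8) / 5 = 38/5 = 7.6
  mean(X_2) = (1 + 4 + 1 + 4 + 7) / 5 = 17/5 = 3.4
  x̄ = (7.6, 3.4),  deviation x̄ - mu_0 = (7.6, 3.4) - (2, 5) = (5.6, -1.6).

Step 2 — sample covariance matrix, S[i,j] = (1/(n-1)) · Σ_k (x_{k,i} - mean_i) · (x_{k,j} - mean_j), divisor n-1 = 4:
  S[X_1,X_1] = ((0.4)·(0.4) + (1.4)·(1.4) + (-3.6)·(-3.6) + (1.4)·(1.4) + (0.4)·(0.4)) / 4 = 17.2/4 = 4.3
  S[X_1,X_2] = ((0.4)·(-2.4) + (1.4)·(0.6) + (-3.6)·(-2.4) + (1.4)·(0.6) + (0.4)·(3.6)) / 4 = 10.8/4 = 2.7
  S[X_2,X_2] = ((-2.4)·(-2.4) + (0.6)·(0.6) + (-2.4)·(-2.4) + (0.6)·(0.6) + (3.6)·(3.6)) / 4 = 25.2/4 = 6.3
  S = [[4.3, 2.7],
 [2.7, 6.3]].

Step 3 — invert S. det(S) = 4.3·6.3 - (2.7)² = 19.8.
  S^{-1} = (1/det) · [[d, -b], [-b, a]] = [[0.3182, -0.1364],
 [-0.1364, 0.2172]].

Step 4 — quadratic form (x̄ - mu_0)^T · S^{-1} · (x̄ - mu_0):
  S^{-1} · (x̄ - mu_0) = (2, -1.1111),
  (x̄ - mu_0)^T · [...] = (5.6)·(2) + (-1.6)·(-1.1111) = 12.9778.

Step 5 — scale by n: T² = 5 · 12.9778 = 64.8889.

T² ≈ 64.8889


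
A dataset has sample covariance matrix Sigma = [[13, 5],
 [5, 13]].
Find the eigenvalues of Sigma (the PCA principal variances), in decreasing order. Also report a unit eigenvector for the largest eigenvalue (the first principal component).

Step 1 — characteristic polynomial of 2×2 Sigma:
  det(Sigma - λI) = λ² - trace · λ + det = 0.
  trace = 13 + 13 = 26, det = 13·13 - (5)² = 144.
Step 2 — discriminant:
  Δ = trace² - 4·det = 676 - 576 = 100.
Step 3 — eigenvalues:
  λ = (trace ± √Δ)/2 = (26 ± 10)/2,
  λ_1 = 18,  λ_2 = 8.

Step 4 — unit eigenvector for λ_1: solve (Sigma - λ_1 I)v = 0. First row:
  (13 - 18)·v_x + (5)·v_y = 0, i.e. (-5)·v_x + (5)·v_y = 0,
  so v ∝ (b, λ_1 - a) = (5, 5) = u.
  ||u|| = √((5)² + (5)²) = √(50) ≈ 7.0711,
  v_1 = u/||u|| ≈ (0.7071, 0.7071) (||v_1|| = 1).

λ_1 = 18,  λ_2 = 8;  v_1 ≈ (0.7071, 0.7071)


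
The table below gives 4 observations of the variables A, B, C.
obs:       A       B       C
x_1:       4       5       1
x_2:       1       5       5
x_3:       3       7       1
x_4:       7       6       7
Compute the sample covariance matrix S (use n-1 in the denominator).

Step 1 — column means:
  mean(A) = (4 + 1 + 3 + 7) / 4 = 15/4 = 3.75
  mean(B) = (5 + 5 + 7 + 6) / 4 = 23/4 = 5.75
  mean(C) = (1 + 5 + 1 + 7) / 4 = 14/4 = 3.5

Step 2 — sample covariance S[i,j] = (1/(n-1)) · Σ_k (x_{k,i} - mean_i) · (x_{k,j} - mean_j), with n-1 = 3.
  S[A,A] = ((0.25)·(0.25) + (-2.75)·(-2.75) + (-0.75)·(-0.75) + (3.25)·(3.25)) / 3 = 18.75/3 = 6.25
  S[A,B] = ((0.25)·(-0.75) + (-2.75)·(-0.75) + (-0.75)·(1.25) + (3.25)·(0.25)) / 3 = 1.75/3 = 0.5833
  S[A,C] = ((0.25)·(-2.5) + (-2.75)·(1.5) + (-0.75)·(-2.5) + (3.25)·(3.5)) / 3 = 8.5/3 = 2.8333
  S[B,B] = ((-0.75)·(-0.75) + (-0.75)·(-0.75) + (1.25)·(1.25) + (0.25)·(0.25)) / 3 = 2.75/3 = 0.9167
  S[B,C] = ((-0.75)·(-2.5) + (-0.75)·(1.5) + (1.25)·(-2.5) + (0.25)·(3.5)) / 3 = -1.5/3 = -0.5
  S[C,C] = ((-2.5)·(-2.5) + (1.5)·(1.5) + (-2.5)·(-2.5) + (3.5)·(3.5)) / 3 = 27/3 = 9

S is symmetric (S[j,i] = S[i,j]). Assembling:

S = [[6.25, 0.5833, 2.8333],
 [0.5833, 0.9167, -0.5],
 [2.8333, -0.5, 9]]


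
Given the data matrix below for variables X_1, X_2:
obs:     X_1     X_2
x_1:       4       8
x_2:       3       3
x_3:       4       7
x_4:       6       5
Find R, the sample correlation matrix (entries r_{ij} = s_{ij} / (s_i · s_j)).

Step 1 — column means:
  mean(X_1) = (4 + 3 + 4 + 6) / 4 = 17/4 = 4.25
  mean(X_2) = (8 + 3 + 7 + 5) / 4 = 23/4 = 5.75

Step 2 — sample variances and covariances s[i,j] = (1/(n-1)) · Σ_k (x_{k,i} - mean_i) · (x_{k,j} - mean_j), with n-1 = 3:
  s[X_1,X_1] = ((-0.25)·(-0.25) + (-1.25)·(-1.25) + (-0.25)·(-0.25) + (1.75)·(1.75)) / 3 = 4.75/3 = 1.5833
  s[X_1,X_2] = ((-0.25)·(2.25) + (-1.25)·(-2.75) + (-0.25)·(1.25) + (1.75)·(-0.75)) / 3 = 1.25/3 = 0.4167
  s[X_2,X_2] = ((2.25)·(2.25) + (-2.75)·(-2.75) + (1.25)·(1.25) + (-0.75)·(-0.75)) / 3 = 14.75/3 = 4.9167
  Sample standard deviations s_i = √(s[i,i]):
  s(X_1) = √(1.5833) = 1.2583
  s(X_2) = √(4.9167) = 2.2174

Step 3 — r_{ij} = s_{ij} / (s_i · s_j):
  r[X_1,X_1] = 1 (diagonal).
  r[X_1,X_2] = 0.4167 / (1.2583 · 2.2174) = 0.4167 / 2.7901 = 0.1493
  r[X_2,X_2] = 1 (diagonal).

R is symmetric with unit diagonal. Assembling:

R = [[1, 0.1493],
 [0.1493, 1]]


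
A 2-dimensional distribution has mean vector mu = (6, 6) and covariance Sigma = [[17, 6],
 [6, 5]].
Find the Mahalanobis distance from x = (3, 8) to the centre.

Step 1 — centre the observation: (x - mu) = (-3, 2).

Step 2 — invert Sigma. det(Sigma) = 17·5 - (6)² = 49.
  Sigma^{-1} = (1/det) · [[d, -b], [-b, a]] = [[0.102, -0.1224],
 [-0.1224, 0.3469]].

Step 3 — form the quadratic (x - mu)^T · Sigma^{-1} · (x - mu):
  Sigma^{-1} · (x - mu) = (-0.551, 1.0612).
  (x - mu)^T · [Sigma^{-1} · (x - mu)] = (-3)·(-0.551) + (2)·(1.0612) = 3.7755.

Step 4 — take square root: d = √(3.7755) ≈ 1.9431.

d(x, mu) = √(3.7755) ≈ 1.9431


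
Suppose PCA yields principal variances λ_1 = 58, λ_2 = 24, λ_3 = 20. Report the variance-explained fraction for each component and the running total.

Step 1 — total variance = trace(Sigma) = Σ λ_i = 58 + 24 + 20 = 102.

Step 2 — fraction explained by component i = λ_i / Σ λ:
  PC1: 58/102 = 0.5686
  PC2: 24/102 = 0.2353
  PC3: 20/102 = 0.1961

Step 3 — cumulative fraction after k components = (λ_1 + ... + λ_k) / Σ λ:
  k = 1: 58/102 = 0.5686
  k = 2: (58 + 24)/102 = 82/102 = 0.8039
  k = 3: (58 + 24 + 20)/102 = 102/102 = 1

Summary (fraction, with percent):

explained: PC1 0.5686 (56.86%), PC2 0.2353 (23.53%), PC3 0.1961 (19.61%);  cumulative: 0.5686, 0.8039, 1


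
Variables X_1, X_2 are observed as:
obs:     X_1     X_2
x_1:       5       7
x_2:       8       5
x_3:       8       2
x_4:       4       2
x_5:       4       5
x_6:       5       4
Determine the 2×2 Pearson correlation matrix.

Step 1 — column means:
  mean(X_1) = (5 + 8 + 8 + 4 + 4 + 5) / 6 = 34/6 = 5.6667
  mean(X_2) = (7 + 5 + 2 + 2 + 5 + 4) / 6 = 25/6 = 4.1667

Step 2 — sample variances and covariances s[i,j] = (1/(n-1)) · Σ_k (x_{k,i} - mean_i) · (x_{k,j} - mean_j), with n-1 = 5:
  s[X_1,X_1] = ((-0.6667)·(-0.6667) + (2.3333)·(2.3333) + (2.3333)·(2.3333) + (-1.6667)·(-1.6667) + (-1.6667)·(-1.6667) + (-0.6667)·(-0.6667)) / 5 = 17.3333/5 = 3.4667
  s[X_1,X_2] = ((-0.6667)·(2.8333) + (2.3333)·(0.8333) + (2.3333)·(-2.1667) + (-1.6667)·(-2.1667) + (-1.6667)·(0.8333) + (-0.6667)·(-0.1667)) / 5 = -2.6667/5 = -0.5333
  s[X_2,X_2] = ((2.8333)·(2.8333) + (0.8333)·(0.8333) + (-2.1667)·(-2.1667) + (-2.1667)·(-2.1667) + (0.8333)·(0.8333) + (-0.1667)·(-0.1667)) / 5 = 18.8333/5 = 3.7667
  Sample standard deviations s_i = √(s[i,i]):
  s(X_1) = √(3.4667) = 1.8619
  s(X_2) = √(3.7667) = 1.9408

Step 3 — r_{ij} = s_{ij} / (s_i · s_j):
  r[X_1,X_1] = 1 (diagonal).
  r[X_1,X_2] = -0.5333 / (1.8619 · 1.9408) = -0.5333 / 3.6136 = -0.1476
  r[X_2,X_2] = 1 (diagonal).

R is symmetric with unit diagonal. Assembling:

R = [[1, -0.1476],
 [-0.1476, 1]]


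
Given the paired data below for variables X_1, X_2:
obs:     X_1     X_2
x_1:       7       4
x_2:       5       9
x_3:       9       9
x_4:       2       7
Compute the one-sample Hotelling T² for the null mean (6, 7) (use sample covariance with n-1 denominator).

Step 1 — sample mean vector:
  mean(X_1) = (7 + 5 + 9 + 2) / 4 = 23/4 = 5.75
  mean(X_2) = (4 + 9 + 9 + 7) / 4 = 29/4 = 7.25
  x̄ = (5.75, 7.25),  deviation x̄ - mu_0 = (5.75, 7.25) - (6, 7) = (-0.25, 0.25).

Step 2 — sample covariance matrix, S[i,j] = (1/(n-1)) · Σ_k (x_{k,i} - mean_i) · (x_{k,j} - mean_j), divisor n-1 = 3:
  S[X_1,X_1] = ((1.25)·(1.25) + (-0.75)·(-0.75) + (3.25)·(3.25) + (-3.75)·(-3.75)) / 3 = 26.75/3 = 8.9167
  S[X_1,X_2] = ((1.25)·(-3.25) + (-0.75)·(1.75) + (3.25)·(1.75) + (-3.75)·(-0.25)) / 3 = 1.25/3 = 0.4167
  S[X_2,X_2] = ((-3.25)·(-3.25) + (1.75)·(1.75) + (1.75)·(1.75) + (-0.25)·(-0.25)) / 3 = 16.75/3 = 5.5833
  S = [[8.9167, 0.4167],
 [0.4167, 5.5833]].

Step 3 — invert S. det(S) = 8.9167·5.5833 - (0.4167)² = 49.6111.
  S^{-1} = (1/det) · [[d, -b], [-b, a]] = [[0.1125, -0.0084],
 [-0.0084, 0.1797]].

Step 4 — quadratic form (x̄ - mu_0)^T · S^{-1} · (x̄ - mu_0):
  S^{-1} · (x̄ - mu_0) = (-0.0302, 0.047),
  (x̄ - mu_0)^T · [...] = (-0.25)·(-0.0302) + (0.25)·(0.047) = 0.0193.

Step 5 — scale by n: T² = 4 · 0.0193 = 0.0773.

T² ≈ 0.0773


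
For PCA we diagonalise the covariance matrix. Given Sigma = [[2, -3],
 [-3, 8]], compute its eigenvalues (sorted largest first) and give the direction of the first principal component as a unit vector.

Step 1 — characteristic polynomial of 2×2 Sigma:
  det(Sigma - λI) = λ² - trace · λ + det = 0.
  trace = 2 + 8 = 10, det = 2·8 - (-3)² = 7.
Step 2 — discriminant:
  Δ = trace² - 4·det = 100 - 28 = 72.
Step 3 — eigenvalues:
  λ = (trace ± √Δ)/2 = (10 ± 8.4853)/2,
  λ_1 = 9.2426,  λ_2 = 0.7574.

Step 4 — unit eigenvector for λ_1: solve (Sigma - λ_1 I)v = 0. First row:
  (2 - 9.2426)·v_x + (-3)·v_y = 0, i.e. (-7.2426)·v_x + (-3)·v_y = 0,
  so v ∝ (b, λ_1 - a) = (-3, 7.2426); multiply by -1 so the first entry is positive: u = (3, -7.2426).
  ||u|| = √((3)² + (-7.2426)²) = √(61.4558) ≈ 7.8394,
  v_1 = u/||u|| ≈ (0.3827, -0.9239) (||v_1|| = 1).

λ_1 = 9.2426,  λ_2 = 0.7574;  v_1 ≈ (0.3827, -0.9239)


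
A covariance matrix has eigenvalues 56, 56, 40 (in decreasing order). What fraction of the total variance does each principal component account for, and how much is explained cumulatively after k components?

Step 1 — total variance = trace(Sigma) = Σ λ_i = 56 + 56 + 40 = 152.

Step 2 — fraction explained by component i = λ_i / Σ λ:
  PC1: 56/152 = 0.3684
  PC2: 56/152 = 0.3684
  PC3: 40/152 = 0.2632

Step 3 — cumulative fraction after k components = (λ_1 + ... + λ_k) / Σ λ:
  k = 1: 56/152 = 0.3684
  k = 2: (56 + 56)/152 = 112/152 = 0.7368
  k = 3: (56 + 56 + 40)/152 = 152/152 = 1

Summary (fraction, with percent):

explained: PC1 0.3684 (36.84%), PC2 0.3684 (36.84%), PC3 0.2632 (26.32%);  cumulative: 0.3684, 0.7368, 1


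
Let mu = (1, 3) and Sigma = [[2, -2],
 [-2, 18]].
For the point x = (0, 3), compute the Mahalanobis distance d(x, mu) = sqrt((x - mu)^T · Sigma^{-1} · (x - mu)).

Step 1 — centre the observation: (x - mu) = (-1, 0).

Step 2 — invert Sigma. det(Sigma) = 2·18 - (-2)² = 32.
  Sigma^{-1} = (1/det) · [[d, -b], [-b, a]] = [[0.5625, 0.0625],
 [0.0625, 0.0625]].

Step 3 — form the quadratic (x - mu)^T · Sigma^{-1} · (x - mu):
  Sigma^{-1} · (x - mu) = (-0.5625, -0.0625).
  (x - mu)^T · [Sigma^{-1} · (x - mu)] = (-1)·(-0.5625) + (0)·(-0.0625) = 0.5625.

Step 4 — take square root: d = √(0.5625) ≈ 0.75.

d(x, mu) = √(0.5625) ≈ 0.75


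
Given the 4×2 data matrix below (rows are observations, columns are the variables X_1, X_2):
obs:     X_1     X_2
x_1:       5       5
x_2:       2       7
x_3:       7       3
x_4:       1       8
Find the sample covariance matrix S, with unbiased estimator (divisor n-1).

Step 1 — column means:
  mean(X_1) = (5 + 2 + 7 + 1) / 4 = 15/4 = 3.75
  mean(X_2) = (5 + 7 + 3 + 8) / 4 = 23/4 = 5.75

Step 2 — sample covariance S[i,j] = (1/(n-1)) · Σ_k (x_{k,i} - mean_i) · (x_{k,j} - mean_j), with n-1 = 3.
  S[X_1,X_1] = ((1.25)·(1.25) + (-1.75)·(-1.75) + (3.25)·(3.25) + (-2.75)·(-2.75)) / 3 = 22.75/3 = 7.5833
  S[X_1,X_2] = ((1.25)·(-0.75) + (-1.75)·(1.25) + (3.25)·(-2.75) + (-2.75)·(2.25)) / 3 = -18.25/3 = -6.0833
  S[X_2,X_2] = ((-0.75)·(-0.75) + (1.25)·(1.25) + (-2.75)·(-2.75) + (2.25)·(2.25)) / 3 = 14.75/3 = 4.9167

S is symmetric (S[j,i] = S[i,j]). Assembling:

S = [[7.5833, -6.0833],
 [-6.0833, 4.9167]]
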